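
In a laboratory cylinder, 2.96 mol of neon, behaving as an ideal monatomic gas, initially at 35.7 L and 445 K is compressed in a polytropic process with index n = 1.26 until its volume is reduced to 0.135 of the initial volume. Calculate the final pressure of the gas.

P₁ = nRT₁/V₁ = 2.96×8.314×445/35.7 = 307 kPa.
Polytropic n=1.26: T₂ = T₁(V₁/V₂)^(n−1) = 445×(7.41)^0.26 = 749 K; P₂ = P₁(V₁/V₂)^n = 3820 kPa.

3820 kPa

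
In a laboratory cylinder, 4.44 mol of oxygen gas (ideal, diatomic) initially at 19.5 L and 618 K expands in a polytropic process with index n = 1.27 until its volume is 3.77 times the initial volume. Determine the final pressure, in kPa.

P₁ = nRT₁/V₁ = 4.44×8.314×618/19.5 = 1170 kPa.
Polytropic n=1.27: T₂ = T₁(V₁/V₂)^(n−1) = 618×(0.265)^0.27 = 432 K; P₂ = P₁(V₁/V₂)^n = 217 kPa.

217 kPa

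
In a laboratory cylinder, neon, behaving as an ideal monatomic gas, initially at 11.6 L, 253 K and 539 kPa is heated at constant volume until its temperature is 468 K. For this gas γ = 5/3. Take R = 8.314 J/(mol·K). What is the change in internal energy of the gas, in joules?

7970 J

n = P₁V₁/(RT₁) = 539×11.6/(8.314×253) = 2.97 mol.
Isochoric: V stays 11.6 L; P/T = const ⇒ T₂ = 468 K, P₂ = 997 kPa.
For an ideal gas ΔU = nCvΔT with Cv = (3/2)R = 12.5 J/(mol·K).
ΔU = 2.97×12.5×(468−253) = 7970 J.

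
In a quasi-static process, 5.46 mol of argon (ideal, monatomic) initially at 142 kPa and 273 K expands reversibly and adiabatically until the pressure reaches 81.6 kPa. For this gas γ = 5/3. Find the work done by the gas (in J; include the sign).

V₁ = nRT₁/P₁ = 5.46×8.314×273/142 = 87.3 L.
Adiabatic: T₂/T₁ = (P₂/P₁)^((γ−1)/γ) ⇒ T₂ = 273×(0.575)^0.400 = 219 K; V₂ = 122 L.
ΔU = nCvΔT = 5.46×12.5×(219−273) = -3690 J.
Q = 0 for an adiabatic process, so W = −ΔU = 3690 J.

3690 J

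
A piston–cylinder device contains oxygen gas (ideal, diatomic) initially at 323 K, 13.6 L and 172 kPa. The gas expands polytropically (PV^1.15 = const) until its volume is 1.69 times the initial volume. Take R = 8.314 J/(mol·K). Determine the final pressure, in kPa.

94.1 kPa

Polytropic n=1.15: T₂ = T₁(V₁/V₂)^(n−1) = 323×(0.592)^0.15 = 299 K; P₂ = P₁(V₁/V₂)^n = 94.1 kPa.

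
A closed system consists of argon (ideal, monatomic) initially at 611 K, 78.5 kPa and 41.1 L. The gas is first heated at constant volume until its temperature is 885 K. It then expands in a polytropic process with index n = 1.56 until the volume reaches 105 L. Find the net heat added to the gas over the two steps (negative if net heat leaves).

n = P₁V₁/(RT₁) = 78.5×41.1/(8.314×611) = 0.635 mol.
Step 1 — Isochoric: V stays 41.1 L; P/T = const ⇒ T₂ = 885 K, P₂ = 114 kPa.
W = 0 (no volume change).
ΔU = nCvΔT = 0.635×12.5×(885−611) = 2170 J.
Q = ΔU = 2170 J.
State after step 1: P = 114 kPa, V = 41.1 L, T = 885 K.
Step 2 — Polytropic n=1.56: T₂ = T₁(V₁/V₂)^(n−1) = 885×(0.391)^0.56 = 523 K; P₂ = P₁(V₁/V₂)^n = 26.3 kPa.
W = (P₁V₁−P₂V₂)/(n−1) = (114×41.1−26.3×105)/0.56 = 3410 J.
ΔU = nCvΔT = 0.635×12.5×(523−885) = -2860 J.
Q = ΔU + W = 546 J.
Net over both steps: W = 3410 J, Q = 2720 J, ΔU = -694 J.

2720 J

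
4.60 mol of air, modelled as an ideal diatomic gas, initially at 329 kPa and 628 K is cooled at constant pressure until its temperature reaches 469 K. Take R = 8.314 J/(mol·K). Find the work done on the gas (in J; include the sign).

6080 J

V₁ = nRT₁/P₁ = 4.60×8.314×628/329 = 73.0 L.
Isobaric: P stays 329 kPa; V/T = const ⇒ T₂ = 469 K, V₂ = 54.5 L.
W = PΔV = 329×(54.5−73.0) kPa·L = -6080 J.
Work done on the gas = −W_by = 6080 J.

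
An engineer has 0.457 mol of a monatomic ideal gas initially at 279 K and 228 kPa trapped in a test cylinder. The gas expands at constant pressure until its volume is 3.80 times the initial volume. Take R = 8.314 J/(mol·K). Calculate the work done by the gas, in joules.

V₁ = nRT₁/P₁ = 0.457×8.314×279/228 = 4.65 L.
Isobaric: P stays 228 kPa; V/T = const ⇒ T₂ = 1060 K, V₂ = 17.7 L.
W = PΔV = 228×(17.7−4.65) kPa·L = 2970 J.

2970 J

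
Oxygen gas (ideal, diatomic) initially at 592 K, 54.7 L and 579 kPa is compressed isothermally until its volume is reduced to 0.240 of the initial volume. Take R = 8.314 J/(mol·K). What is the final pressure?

Isothermal: T stays 592 K; PV = const ⇒ V₂ = 13.1 L, P₂ = 2410 kPa.

2410 kPa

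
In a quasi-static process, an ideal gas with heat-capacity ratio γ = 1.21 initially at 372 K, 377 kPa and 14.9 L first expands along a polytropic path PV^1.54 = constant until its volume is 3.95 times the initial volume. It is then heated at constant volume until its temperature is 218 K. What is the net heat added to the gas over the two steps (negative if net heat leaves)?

n = P₁V₁/(RT₁) = 377×14.9/(8.314×372) = 1.82 mol.
Step 1 — Polytropic n=1.54: T₂ = T₁(V₁/V₂)^(n−1) = 372×(0.253)^0.54 = 177 K; P₂ = P₁(V₁/V₂)^n = 45.5 kPa.
W = (P₁V₁−P₂V₂)/(n−1) = (377×14.9−45.5×58.9)/0.54 = 5450 J.
ΔU = nCvΔT = 1.82×39.6×(177−372) = -14000 J.
Q = ΔU + W = -8560 J.
State after step 1: P = 45.5 kPa, V = 58.9 L, T = 177 K.
Step 2 — Isochoric: V stays 58.9 L; P/T = const ⇒ T₂ = 218 K, P₂ = 55.9 kPa.
W = 0 (no volume change).
ΔU = nCvΔT = 1.82×39.6×(218−177) = 2940 J.
Q = ΔU = 2940 J.
Net over both steps: W = 5450 J, Q = -5630 J, ΔU = -11100 J.

-5630 J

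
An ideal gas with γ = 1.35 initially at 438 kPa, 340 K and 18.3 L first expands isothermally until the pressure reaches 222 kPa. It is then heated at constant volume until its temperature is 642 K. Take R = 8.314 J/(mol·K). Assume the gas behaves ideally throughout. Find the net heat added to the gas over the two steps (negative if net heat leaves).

25800 J

n = P₁V₁/(RT₁) = 438×18.3/(8.314×340) = 2.84 mol.
Step 1 — Isothermal: T stays 340 K; PV = const ⇒ V₂ = 36.1 L, P₂ = 222 kPa.
ΔU = 0 (ideal gas, T constant).
W = nRT ln(V₂/V₁) = 2.84×8.314×340×ln(1.97) = 5450 J.
Q = ΔU + W = 5450 J.
State after step 1: P = 222 kPa, V = 36.1 L, T = 340 K.
Step 2 — Isochoric: V stays 36.1 L; P/T = const ⇒ T₂ = 642 K, P₂ = 419 kPa.
W = 0 (no volume change).
ΔU = nCvΔT = 2.84×23.8×(642−340) = 20300 J.
Q = ΔU = 20300 J.
Net over both steps: W = 5450 J, Q = 25800 J, ΔU = 20300 J.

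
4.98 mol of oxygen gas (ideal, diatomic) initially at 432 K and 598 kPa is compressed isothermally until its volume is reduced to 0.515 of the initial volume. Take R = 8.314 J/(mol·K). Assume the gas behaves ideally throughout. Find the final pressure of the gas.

1160 kPa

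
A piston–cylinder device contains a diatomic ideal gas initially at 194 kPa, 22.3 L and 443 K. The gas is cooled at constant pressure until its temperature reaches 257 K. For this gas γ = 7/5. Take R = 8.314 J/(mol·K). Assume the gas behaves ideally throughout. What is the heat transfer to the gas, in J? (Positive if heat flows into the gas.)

n = P₁V₁/(RT₁) = 194×22.3/(8.314×443) = 1.17 mol.
Isobaric: P stays 194 kPa; V/T = const ⇒ T₂ = 257 K, V₂ = 12.9 L.
W = PΔV = 194×(12.9−22.3) kPa·L = -1820 J.
ΔU = nCvΔT = 1.17×20.8×(257−443) = -4540 J.
Q = ΔU + W = nCpΔT = -6360 J.

-6360 J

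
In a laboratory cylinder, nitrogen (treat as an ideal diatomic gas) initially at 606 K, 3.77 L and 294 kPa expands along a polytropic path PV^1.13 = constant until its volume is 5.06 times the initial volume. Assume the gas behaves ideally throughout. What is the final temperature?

491 K

Polytropic n=1.13: T₂ = T₁(V₁/V₂)^(n−1) = 606×(0.198)^0.13 = 491 K; P₂ = P₁(V₁/V₂)^n = 47.1 kPa.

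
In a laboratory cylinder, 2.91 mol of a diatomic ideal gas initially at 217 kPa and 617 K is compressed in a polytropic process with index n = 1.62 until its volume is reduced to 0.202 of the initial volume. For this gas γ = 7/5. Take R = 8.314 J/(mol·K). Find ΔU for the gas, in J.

63300 J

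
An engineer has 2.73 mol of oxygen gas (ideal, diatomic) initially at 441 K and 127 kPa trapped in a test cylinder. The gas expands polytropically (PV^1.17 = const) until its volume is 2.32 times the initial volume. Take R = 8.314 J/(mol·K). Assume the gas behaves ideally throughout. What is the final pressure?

V₁ = nRT₁/P₁ = 2.73×8.314×441/127 = 78.8 L.
Polytropic n=1.17: T₂ = T₁(V₁/V₂)^(n−1) = 441×(0.431)^0.17 = 382 K; P₂ = P₁(V₁/V₂)^n = 47.4 kPa.

47.4 kPa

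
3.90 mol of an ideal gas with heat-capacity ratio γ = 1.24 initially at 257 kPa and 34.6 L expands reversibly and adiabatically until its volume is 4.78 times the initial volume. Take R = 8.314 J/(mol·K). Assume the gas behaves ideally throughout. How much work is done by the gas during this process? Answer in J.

11600 J

T₁ = P₁V₁/(nR) = 257×34.6/(3.90×8.314) = 274 K.
Adiabatic: TV^(γ−1) = const ⇒ T₂ = 274×(0.209)^0.240 = 188 K; PV^γ = const ⇒ P₂ = 36.9 kPa.
ΔU = nCvΔT = 3.90×34.6×(188−274) = -11600 J.
Q = 0 for an adiabatic process, so W = −ΔU = 11600 J.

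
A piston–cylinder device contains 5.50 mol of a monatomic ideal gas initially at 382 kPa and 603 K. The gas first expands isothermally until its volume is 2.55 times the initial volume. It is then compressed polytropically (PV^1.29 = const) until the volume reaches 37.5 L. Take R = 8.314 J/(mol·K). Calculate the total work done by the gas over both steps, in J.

-29900 J

V₁ = nRT₁/P₁ = 5.50×8.314×603/382 = 72.2 L.
Step 1 — Isothermal: T stays 603 K; PV = const ⇒ V₂ = 184 L, P₂ = 150 kPa.
ΔU = 0 (ideal gas, T constant).
W = nRT ln(V₂/V₁) = 5.50×8.314×603×ln(2.55) = 25800 J.
Q = ΔU + W = 25800 J.
State after step 1: P = 150 kPa, V = 184 L, T = 603 K.
Step 2 — Polytropic n=1.29: T₂ = T₁(V₁/V₂)^(n−1) = 603×(4.91)^0.29 = 957 K; P₂ = P₁(V₁/V₂)^n = 1170 kPa.
W = (P₁V₁−P₂V₂)/(n−1) = (150×184−1170×37.5)/0.29 = -55700 J.
ΔU = nCvΔT = 5.50×12.5×(957−603) = 24200 J.
Q = ΔU + W = -31500 J.
Net over both steps: W = -29900 J, Q = -5680 J, ΔU = 24200 J.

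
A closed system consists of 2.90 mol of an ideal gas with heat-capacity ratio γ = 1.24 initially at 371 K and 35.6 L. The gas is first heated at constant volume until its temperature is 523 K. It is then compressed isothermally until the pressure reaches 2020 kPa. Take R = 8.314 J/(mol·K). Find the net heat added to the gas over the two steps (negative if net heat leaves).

P₁ = nRT₁/V₁ = 2.90×8.314×371/35.6 = 251 kPa.
Step 1 — Isochoric: V stays 35.6 L; P/T = const ⇒ T₂ = 523 K, P₂ = 354 kPa.
W = 0 (no volume change).
ΔU = nCvΔT = 2.90×34.6×(523−371) = 15300 J.
Q = ΔU = 15300 J.
State after step 1: P = 354 kPa, V = 35.6 L, T = 523 K.
Step 2 — Isothermal: T stays 523 K; PV = const ⇒ V₂ = 6.24 L, P₂ = 2020 kPa.
ΔU = 0 (ideal gas, T constant).
W = nRT ln(V₂/V₁) = 2.90×8.314×523×ln(0.175) = -22000 J.
Q = ΔU + W = -22000 J.
Net over both steps: W = -22000 J, Q = -6680 J, ΔU = 15300 J.

-6680 J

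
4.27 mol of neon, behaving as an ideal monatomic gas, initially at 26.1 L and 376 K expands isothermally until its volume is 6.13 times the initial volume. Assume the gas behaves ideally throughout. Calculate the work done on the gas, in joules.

P₁ = nRT₁/V₁ = 4.27×8.314×376/26.1 = 511 kPa.
Isothermal: T stays 376 K; PV = const ⇒ V₂ = 160 L, P₂ = 83.4 kPa.
W = nRT ln(V₂/V₁) = 4.27×8.314×376×ln(6.13) = 24200 J.
Work done on the gas = −W_by = -24200 J.

-24200 J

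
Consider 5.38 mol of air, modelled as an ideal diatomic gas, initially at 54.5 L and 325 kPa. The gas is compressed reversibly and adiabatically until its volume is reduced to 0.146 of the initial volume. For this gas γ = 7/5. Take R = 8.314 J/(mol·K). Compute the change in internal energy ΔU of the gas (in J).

51300 J

T₁ = P₁V₁/(nR) = 325×54.5/(5.38×8.314) = 396 K.
Adiabatic: TV^(γ−1) = const ⇒ T₂ = 396×(6.85)^0.400 = 855 K; PV^γ = const ⇒ P₂ = 4810 kPa.
For an ideal gas ΔU = nCvΔT with Cv = (5/2)R = 20.8 J/(mol·K).
ΔU = 5.38×20.8×(855−396) = 51300 J.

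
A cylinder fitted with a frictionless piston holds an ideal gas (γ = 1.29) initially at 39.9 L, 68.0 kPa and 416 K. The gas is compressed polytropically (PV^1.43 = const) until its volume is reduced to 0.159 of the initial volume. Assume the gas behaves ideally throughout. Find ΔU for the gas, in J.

11300 J

n = P₁V₁/(RT₁) = 68.0×39.9/(8.314×416) = 0.784 mol.
Polytropic n=1.43: T₂ = T₁(V₁/V₂)^(n−1) = 416×(6.29)^0.43 = 917 K; P₂ = P₁(V₁/V₂)^n = 943 kPa.
For an ideal gas ΔU = nCvΔT with Cv = R/(γ−1) = 28.7 J/(mol·K).
ΔU = 0.784×28.7×(917−416) = 11300 J.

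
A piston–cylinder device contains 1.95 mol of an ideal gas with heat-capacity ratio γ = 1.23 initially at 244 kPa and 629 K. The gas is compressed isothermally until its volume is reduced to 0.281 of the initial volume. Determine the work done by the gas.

V₁ = nRT₁/P₁ = 1.95×8.314×629/244 = 41.8 L.
Isothermal: T stays 629 K; PV = const ⇒ V₂ = 11.7 L, P₂ = 868 kPa.
W = nRT ln(V₂/V₁) = 1.95×8.314×629×ln(0.281) = -12900 J.

-12900 J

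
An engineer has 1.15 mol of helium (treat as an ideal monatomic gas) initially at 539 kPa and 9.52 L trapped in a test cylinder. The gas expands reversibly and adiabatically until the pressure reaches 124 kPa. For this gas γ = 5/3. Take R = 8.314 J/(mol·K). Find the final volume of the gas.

23.0 L

T₁ = P₁V₁/(nR) = 539×9.52/(1.15×8.314) = 537 K.
Adiabatic: T₂/T₁ = (P₂/P₁)^((γ−1)/γ) ⇒ T₂ = 537×(0.230)^0.400 = 298 K; V₂ = 23.0 L.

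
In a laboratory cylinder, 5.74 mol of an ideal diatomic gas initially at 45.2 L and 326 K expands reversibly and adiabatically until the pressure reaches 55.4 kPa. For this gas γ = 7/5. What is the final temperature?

193 K

P₁ = nRT₁/V₁ = 5.74×8.314×326/45.2 = 344 kPa.
Adiabatic: T₂/T₁ = (P₂/P₁)^((γ−1)/γ) ⇒ T₂ = 326×(0.161)^0.286 = 193 K; V₂ = 167 L.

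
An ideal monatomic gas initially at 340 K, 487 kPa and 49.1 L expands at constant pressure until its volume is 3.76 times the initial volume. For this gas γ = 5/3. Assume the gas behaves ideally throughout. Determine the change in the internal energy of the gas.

99000 J

n = P₁V₁/(RT₁) = 487×49.1/(8.314×340) = 8.46 mol.
Isobaric: P stays 487 kPa; V/T = const ⇒ T₂ = 1280 K, V₂ = 185 L.
For an ideal gas ΔU = nCvΔT with Cv = (3/2)R = 12.5 J/(mol·K).
ΔU = 8.46×12.5×(1280−340) = 99000 J.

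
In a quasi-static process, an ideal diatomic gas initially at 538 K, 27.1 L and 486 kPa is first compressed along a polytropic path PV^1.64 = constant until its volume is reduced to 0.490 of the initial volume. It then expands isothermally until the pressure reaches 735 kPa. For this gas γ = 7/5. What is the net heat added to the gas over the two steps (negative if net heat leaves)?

22900 J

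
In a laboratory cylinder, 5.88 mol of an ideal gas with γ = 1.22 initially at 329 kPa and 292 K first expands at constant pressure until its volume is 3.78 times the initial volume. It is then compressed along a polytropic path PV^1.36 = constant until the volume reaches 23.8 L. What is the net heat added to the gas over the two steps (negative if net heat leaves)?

V₁ = nRT₁/P₁ = 5.88×8.314×292/329 = 43.4 L.
Step 1 — Isobaric: P stays 329 kPa; V/T = const ⇒ T₂ = 1100 K, V₂ = 164 L.
W = PΔV = 329×(164−43.4) kPa·L = 39700 J.
ΔU = nCvΔT = 5.88×37.8×(1100−292) = 180000 J.
Q = ΔU + W = nCpΔT = 220000 J.
State after step 1: P = 329 kPa, V = 164 L, T = 1100 K.
Step 2 — Polytropic n=1.36: T₂ = T₁(V₁/V₂)^(n−1) = 1100×(6.89)^0.36 = 2210 K; P₂ = P₁(V₁/V₂)^n = 4540 kPa.
W = (P₁V₁−P₂V₂)/(n−1) = (329×164−4540×23.8)/0.36 = -150000 J.
ΔU = nCvΔT = 5.88×37.8×(2210−1100) = 246000 J.
Q = ΔU + W = 95700 J.
Net over both steps: W = -111000 J, Q = 316000 J, ΔU = 427000 J.

316000 J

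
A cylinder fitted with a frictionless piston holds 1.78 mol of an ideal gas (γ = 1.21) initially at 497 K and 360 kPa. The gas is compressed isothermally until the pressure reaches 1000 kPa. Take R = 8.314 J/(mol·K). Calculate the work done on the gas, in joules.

7510 J

V₁ = nRT₁/P₁ = 1.78×8.314×497/360 = 20.4 L.
Isothermal: T stays 497 K; PV = const ⇒ V₂ = 7.36 L, P₂ = 1000 kPa.
W = nRT ln(V₂/V₁) = 1.78×8.314×497×ln(0.360) = -7510 J.
Work done on the gas = −W_by = 7510 J.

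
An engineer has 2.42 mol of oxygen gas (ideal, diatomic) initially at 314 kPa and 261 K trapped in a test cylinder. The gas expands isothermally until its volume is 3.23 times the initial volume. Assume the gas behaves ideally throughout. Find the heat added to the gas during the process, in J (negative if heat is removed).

6160 J

V₁ = nRT₁/P₁ = 2.42×8.314×261/314 = 16.7 L.
Isothermal: T stays 261 K; PV = const ⇒ V₂ = 54.0 L, P₂ = 97.2 kPa.
ΔU = 0 (ideal gas, T constant).
W = nRT ln(V₂/V₁) = 2.42×8.314×261×ln(3.23) = 6160 J.
Q = ΔU + W = 6160 J.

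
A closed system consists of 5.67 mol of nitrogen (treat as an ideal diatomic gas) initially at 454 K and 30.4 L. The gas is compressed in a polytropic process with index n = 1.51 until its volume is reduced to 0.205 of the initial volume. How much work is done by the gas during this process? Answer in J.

-52200 J

P₁ = nRT₁/V₁ = 5.67×8.314×454/30.4 = 704 kPa.
Polytropic n=1.51: T₂ = T₁(V₁/V₂)^(n−1) = 454×(4.88)^0.51 = 1020 K; P₂ = P₁(V₁/V₂)^n = 7710 kPa.
W = (P₁V₁−P₂V₂)/(n−1) = (704×30.4−7710×6.23)/0.51 = -52200 J.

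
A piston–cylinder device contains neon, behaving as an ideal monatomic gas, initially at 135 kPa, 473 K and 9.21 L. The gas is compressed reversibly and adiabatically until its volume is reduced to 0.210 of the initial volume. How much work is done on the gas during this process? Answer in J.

3410 J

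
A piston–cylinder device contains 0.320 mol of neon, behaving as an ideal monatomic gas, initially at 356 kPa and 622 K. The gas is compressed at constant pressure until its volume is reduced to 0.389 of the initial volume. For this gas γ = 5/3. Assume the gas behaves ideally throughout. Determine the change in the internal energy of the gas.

V₁ = nRT₁/P₁ = 0.320×8.314×622/356 = 4.65 L.
Isobaric: P stays 356 kPa; V/T = const ⇒ T₂ = 242 K, V₂ = 1.81 L.
For an ideal gas ΔU = nCvΔT with Cv = (3/2)R = 12.5 J/(mol·K).
ΔU = 0.320×12.5×(242−622) = -1520 J.

-1520 J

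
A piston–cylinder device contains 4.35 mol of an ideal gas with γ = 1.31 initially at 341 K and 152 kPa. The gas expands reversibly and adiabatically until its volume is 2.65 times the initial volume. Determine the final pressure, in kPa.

42.4 kPa

V₁ = nRT₁/P₁ = 4.35×8.314×341/152 = 81.1 L.
Adiabatic: TV^(γ−1) = const ⇒ T₂ = 341×(0.377)^0.310 = 252 K; PV^γ = const ⇒ P₂ = 42.4 kPa.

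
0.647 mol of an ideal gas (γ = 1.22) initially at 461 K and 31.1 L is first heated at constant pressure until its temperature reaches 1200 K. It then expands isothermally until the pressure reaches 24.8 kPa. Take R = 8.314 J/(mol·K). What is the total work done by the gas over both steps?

11500 J

P₁ = nRT₁/V₁ = 0.647×8.314×461/31.1 = 79.7 kPa.
Step 1 — Isobaric: P stays 79.7 kPa; V/T = const ⇒ T₂ = 1200 K, V₂ = 81.0 L.
W = PΔV = 79.7×(81.0−31.1) kPa·L = 3980 J.
ΔU = nCvΔT = 0.647×37.8×(1200−461) = 18100 J.
Q = ΔU + W = nCpΔT = 22000 J.
State after step 1: P = 79.7 kPa, V = 81.0 L, T = 1200 K.
Step 2 — Isothermal: T stays 1200 K; PV = const ⇒ V₂ = 260 L, P₂ = 24.8 kPa.
ΔU = 0 (ideal gas, T constant).
W = nRT ln(V₂/V₁) = 0.647×8.314×1200×ln(3.22) = 7540 J.
Q = ΔU + W = 7540 J.
Net over both steps: W = 11500 J, Q = 29600 J, ΔU = 18100 J.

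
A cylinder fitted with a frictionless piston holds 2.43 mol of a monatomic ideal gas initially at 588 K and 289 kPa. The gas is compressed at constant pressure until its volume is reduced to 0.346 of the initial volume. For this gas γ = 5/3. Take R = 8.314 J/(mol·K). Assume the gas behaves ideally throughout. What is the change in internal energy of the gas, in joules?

V₁ = nRT₁/P₁ = 2.43×8.314×588/289 = 41.1 L.
Isobaric: P stays 289 kPa; V/T = const ⇒ T₂ = 203 K, V₂ = 14.2 L.
For an ideal gas ΔU = nCvΔT with Cv = (3/2)R = 12.5 J/(mol·K).
ΔU = 2.43×12.5×(203−588) = -11700 J.

-11700 J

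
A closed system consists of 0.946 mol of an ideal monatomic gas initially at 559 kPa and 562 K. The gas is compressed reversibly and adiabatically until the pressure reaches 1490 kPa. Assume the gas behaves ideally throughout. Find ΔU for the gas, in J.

3180 J

V₁ = nRT₁/P₁ = 0.946×8.314×562/559 = 7.91 L.
Adiabatic: T₂/T₁ = (P₂/P₁)^((γ−1)/γ) ⇒ T₂ = 562×(2.67)^0.400 = 832 K; V₂ = 4.39 L.
For an ideal gas ΔU = nCvΔT with Cv = (3/2)R = 12.5 J/(mol·K).
ΔU = 0.946×12.5×(832−562) = 3180 J.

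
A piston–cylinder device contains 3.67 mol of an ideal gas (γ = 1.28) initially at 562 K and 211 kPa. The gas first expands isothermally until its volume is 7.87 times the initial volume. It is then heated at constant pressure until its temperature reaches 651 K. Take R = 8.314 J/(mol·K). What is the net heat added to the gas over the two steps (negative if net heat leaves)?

V₁ = nRT₁/P₁ = 3.67×8.314×562/211 = 81.3 L.
Step 1 — Isothermal: T stays 562 K; PV = const ⇒ V₂ = 640 L, P₂ = 26.8 kPa.
ΔU = 0 (ideal gas, T constant).
W = nRT ln(V₂/V₁) = 3.67×8.314×562×ln(7.87) = 35400 J.
Q = ΔU + W = 35400 J.
State after step 1: P = 26.8 kPa, V = 640 L, T = 562 K.
Step 2 — Isobaric: P stays 26.8 kPa; V/T = const ⇒ T₂ = 651 K, V₂ = 741 L.
W = PΔV = 26.8×(741−640) kPa·L = 2720 J.
ΔU = nCvΔT = 3.67×29.7×(651−562) = 9700 J.
Q = ΔU + W = nCpΔT = 12400 J.
Net over both steps: W = 38100 J, Q = 47800 J, ΔU = 9700 J.

47800 J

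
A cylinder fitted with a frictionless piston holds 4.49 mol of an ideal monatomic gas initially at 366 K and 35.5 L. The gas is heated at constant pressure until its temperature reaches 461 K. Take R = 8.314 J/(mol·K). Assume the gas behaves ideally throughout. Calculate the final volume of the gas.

44.7 L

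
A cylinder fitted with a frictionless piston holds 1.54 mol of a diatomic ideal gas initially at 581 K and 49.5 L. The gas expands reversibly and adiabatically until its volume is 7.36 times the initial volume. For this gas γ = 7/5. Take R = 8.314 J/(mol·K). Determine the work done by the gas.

P₁ = nRT₁/V₁ = 1.54×8.314×581/49.5 = 150 kPa.
Adiabatic: TV^(γ−1) = const ⇒ T₂ = 581×(0.136)^0.400 = 261 K; PV^γ = const ⇒ P₂ = 9.19 kPa.
ΔU = nCvΔT = 1.54×20.8×(261−581) = -10200 J.
Q = 0 for an adiabatic process, so W = −ΔU = 10200 J.

10200 J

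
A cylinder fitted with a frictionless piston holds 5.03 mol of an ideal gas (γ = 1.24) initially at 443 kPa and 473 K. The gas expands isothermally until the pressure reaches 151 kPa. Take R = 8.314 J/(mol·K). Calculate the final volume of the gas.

131 L

V₁ = nRT₁/P₁ = 5.03×8.314×473/443 = 44.7 L.
Isothermal: T stays 473 K; PV = const ⇒ V₂ = 131 L, P₂ = 151 kPa.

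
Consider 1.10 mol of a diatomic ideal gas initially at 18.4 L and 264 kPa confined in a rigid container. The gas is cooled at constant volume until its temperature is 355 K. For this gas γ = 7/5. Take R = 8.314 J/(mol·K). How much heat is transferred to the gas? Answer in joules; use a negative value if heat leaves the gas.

T₁ = P₁V₁/(nR) = 264×18.4/(1.10×8.314) = 531 K.
Isochoric: V stays 18.4 L; P/T = const ⇒ T₂ = 355 K, P₂ = 176 kPa.
W = 0 (no volume change).
ΔU = nCvΔT = 1.10×20.8×(355−531) = -4030 J.
Q = ΔU = -4030 J.

-4030 J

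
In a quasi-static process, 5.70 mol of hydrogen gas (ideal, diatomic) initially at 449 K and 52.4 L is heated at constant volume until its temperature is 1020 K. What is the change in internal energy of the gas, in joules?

67600 J

P₁ = nRT₁/V₁ = 5.70×8.314×449/52.4 = 406 kPa.
Isochoric: V stays 52.4 L; P/T = const ⇒ T₂ = 1020 K, P₂ = 922 kPa.
For an ideal gas ΔU = nCvΔT with Cv = (5/2)R = 20.8 J/(mol·K).
ΔU = 5.70×20.8×(1020−449) = 67600 J.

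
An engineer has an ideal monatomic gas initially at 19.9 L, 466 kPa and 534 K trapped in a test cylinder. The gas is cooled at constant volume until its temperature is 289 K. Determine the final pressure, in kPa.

252 kPa

Isochoric: V stays 19.9 L; P/T = const ⇒ T₂ = 289 K, P₂ = 252 kPa.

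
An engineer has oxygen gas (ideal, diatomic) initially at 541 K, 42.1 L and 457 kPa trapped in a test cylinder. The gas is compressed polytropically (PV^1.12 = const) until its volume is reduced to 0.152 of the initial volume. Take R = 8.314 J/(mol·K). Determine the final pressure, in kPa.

Polytropic n=1.12: T₂ = T₁(V₁/V₂)^(n−1) = 541×(6.58)^0.12 = 678 K; P₂ = P₁(V₁/V₂)^n = 3770 kPa.

3770 kPa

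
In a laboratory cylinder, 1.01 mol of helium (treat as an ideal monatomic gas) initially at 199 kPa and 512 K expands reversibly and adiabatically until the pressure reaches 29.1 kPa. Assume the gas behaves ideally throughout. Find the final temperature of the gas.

V₁ = nRT₁/P₁ = 1.01×8.314×512/199 = 21.6 L.
Adiabatic: T₂/T₁ = (P₂/P₁)^((γ−1)/γ) ⇒ T₂ = 512×(0.146)^0.400 = 237 K; V₂ = 68.5 L.

237 K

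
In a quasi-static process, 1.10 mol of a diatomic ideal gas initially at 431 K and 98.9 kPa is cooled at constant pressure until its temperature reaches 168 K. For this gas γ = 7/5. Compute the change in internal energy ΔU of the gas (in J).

-6010 J

V₁ = nRT₁/P₁ = 1.10×8.314×431/98.9 = 39.9 L.
Isobaric: P stays 98.9 kPa; V/T = const ⇒ T₂ = 168 K, V₂ = 15.5 L.
For an ideal gas ΔU = nCvΔT with Cv = (5/2)R = 20.8 J/(mol·K).
ΔU = 1.10×20.8×(168−431) = -6010 J.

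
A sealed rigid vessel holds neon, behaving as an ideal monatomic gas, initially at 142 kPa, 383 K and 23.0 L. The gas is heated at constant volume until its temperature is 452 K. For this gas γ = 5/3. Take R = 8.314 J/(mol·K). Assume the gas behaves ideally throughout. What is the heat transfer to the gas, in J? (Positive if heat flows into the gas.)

883 J

n = P₁V₁/(RT₁) = 142×23.0/(8.314×383) = 1.03 mol.
Isochoric: V stays 23.0 L; P/T = const ⇒ T₂ = 452 K, P₂ = 168 kPa.
W = 0 (no volume change).
ΔU = nCvΔT = 1.03×12.5×(452−383) = 883 J.
Q = ΔU = 883 J.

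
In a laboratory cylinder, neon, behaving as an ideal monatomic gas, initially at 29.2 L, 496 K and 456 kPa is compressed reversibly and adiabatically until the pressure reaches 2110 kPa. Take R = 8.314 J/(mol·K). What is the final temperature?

915 K

Adiabatic: T₂/T₁ = (P₂/P₁)^((γ−1)/γ) ⇒ T₂ = 496×(4.63)^0.400 = 915 K; V₂ = 11.6 L.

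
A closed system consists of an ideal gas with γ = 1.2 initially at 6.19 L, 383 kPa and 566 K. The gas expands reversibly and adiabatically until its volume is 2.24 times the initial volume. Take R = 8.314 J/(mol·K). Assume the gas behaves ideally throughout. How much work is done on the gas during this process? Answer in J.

n = P₁V₁/(RT₁) = 383×6.19/(8.314×566) = 0.504 mol.
Adiabatic: TV^(γ−1) = const ⇒ T₂ = 566×(0.446)^0.200 = 482 K; PV^γ = const ⇒ P₂ = 146 kPa.
ΔU = nCvΔT = 0.504×41.6×(482−566) = -1770 J.
Q = 0 for an adiabatic process, so W = −ΔU = 1770 J.
Work done on the gas = −W_by = -1770 J.

-1770 J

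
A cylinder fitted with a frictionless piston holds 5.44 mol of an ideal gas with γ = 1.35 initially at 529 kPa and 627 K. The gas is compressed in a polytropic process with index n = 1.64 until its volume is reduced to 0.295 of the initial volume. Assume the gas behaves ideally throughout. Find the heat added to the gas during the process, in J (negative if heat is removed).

43500 J

V₁ = nRT₁/P₁ = 5.44×8.314×627/529 = 53.6 L.
Polytropic n=1.64: T₂ = T₁(V₁/V₂)^(n−1) = 627×(3.39)^0.64 = 1370 K; P₂ = P₁(V₁/V₂)^n = 3920 kPa.
W = (P₁V₁−P₂V₂)/(n−1) = (529×53.6−3920×15.8)/0.64 = -52500 J.
ΔU = nCvΔT = 5.44×23.8×(1370−627) = 96000 J.
Q = ΔU + W = 43500 J.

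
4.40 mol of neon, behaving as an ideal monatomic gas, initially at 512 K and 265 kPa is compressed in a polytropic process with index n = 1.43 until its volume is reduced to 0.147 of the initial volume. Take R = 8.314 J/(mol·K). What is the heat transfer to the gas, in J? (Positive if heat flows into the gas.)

-19800 J

V₁ = nRT₁/P₁ = 4.40×8.314×512/265 = 70.7 L.
Polytropic n=1.43: T₂ = T₁(V₁/V₂)^(n−1) = 512×(6.80)^0.43 = 1170 K; P₂ = P₁(V₁/V₂)^n = 4110 kPa.
W = (P₁V₁−P₂V₂)/(n−1) = (265×70.7−4110×10.4)/0.43 = -55800 J.
ΔU = nCvΔT = 4.40×12.5×(1170−512) = 36000 J.
Q = ΔU + W = -19800 J.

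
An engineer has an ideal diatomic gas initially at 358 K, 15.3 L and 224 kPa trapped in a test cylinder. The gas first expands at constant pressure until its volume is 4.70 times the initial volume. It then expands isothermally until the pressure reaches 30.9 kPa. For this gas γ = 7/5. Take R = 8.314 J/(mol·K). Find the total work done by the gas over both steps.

n = P₁V₁/(RT₁) = 224×15.3/(8.314×358) = 1.15 mol.
Step 1 — Isobaric: P stays 224 kPa; V/T = const ⇒ T₂ = 1680 K, V₂ = 71.9 L.
W = PΔV = 224×(71.9−15.3) kPa·L = 12700 J.
ΔU = nCvΔT = 1.15×20.8×(1680−358) = 31700 J.
Q = ΔU + W = nCpΔT = 44400 J.
State after step 1: P = 224 kPa, V = 71.9 L, T = 1680 K.
Step 2 — Isothermal: T stays 1680 K; PV = const ⇒ V₂ = 521 L, P₂ = 30.9 kPa.
ΔU = 0 (ideal gas, T constant).
W = nRT ln(V₂/V₁) = 1.15×8.314×1680×ln(7.25) = 31900 J.
Q = ΔU + W = 31900 J.
Net over both steps: W = 44600 J, Q = 76300 J, ΔU = 31700 J.

44600 J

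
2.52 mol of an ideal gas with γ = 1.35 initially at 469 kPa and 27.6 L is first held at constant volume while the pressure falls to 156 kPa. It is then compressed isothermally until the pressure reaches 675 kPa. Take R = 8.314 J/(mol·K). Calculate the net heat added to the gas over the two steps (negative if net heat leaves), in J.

T₁ = P₁V₁/(nR) = 469×27.6/(2.52×8.314) = 618 K.
Step 1 — Isochoric: V stays 27.6 L; P/T = const ⇒ T₂ = 206 K, P₂ = 156 kPa.
W = 0 (no volume change).
ΔU = nCvΔT = 2.52×23.8×(206−618) = -24700 J.
Q = ΔU = -24700 J.
State after step 1: P = 156 kPa, V = 27.6 L, T = 206 K.
Step 2 — Isothermal: T stays 206 K; PV = const ⇒ V₂ = 6.38 L, P₂ = 675 kPa.
ΔU = 0 (ideal gas, T constant).
W = nRT ln(V₂/V₁) = 2.52×8.314×206×ln(0.231) = -6310 J.
Q = ΔU + W = -6310 J.
Net over both steps: W = -6310 J, Q = -31000 J, ΔU = -24700 J.

-31000 J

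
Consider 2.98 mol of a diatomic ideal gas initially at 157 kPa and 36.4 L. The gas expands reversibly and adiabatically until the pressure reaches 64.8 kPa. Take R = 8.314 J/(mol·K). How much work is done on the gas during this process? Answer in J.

-3190 J

T₁ = P₁V₁/(nR) = 157×36.4/(2.98×8.314) = 231 K.
Adiabatic: T₂/T₁ = (P₂/P₁)^((γ−1)/γ) ⇒ T₂ = 231×(0.413)^0.286 = 179 K; V₂ = 68.5 L.
ΔU = nCvΔT = 2.98×20.8×(179−231) = -3190 J.
Q = 0 for an adiabatic process, so W = −ΔU = 3190 J.
Work done on the gas = −W_by = -3190 J.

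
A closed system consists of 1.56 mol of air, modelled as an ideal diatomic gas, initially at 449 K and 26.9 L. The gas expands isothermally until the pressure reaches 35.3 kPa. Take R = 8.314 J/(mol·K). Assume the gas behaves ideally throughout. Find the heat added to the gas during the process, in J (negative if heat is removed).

P₁ = nRT₁/V₁ = 1.56×8.314×449/26.9 = 216 kPa.
Isothermal: T stays 449 K; PV = const ⇒ V₂ = 165 L, P₂ = 35.3 kPa.
ΔU = 0 (ideal gas, T constant).
W = nRT ln(V₂/V₁) = 1.56×8.314×449×ln(6.13) = 10600 J.
Q = ΔU + W = 10600 J.

10600 J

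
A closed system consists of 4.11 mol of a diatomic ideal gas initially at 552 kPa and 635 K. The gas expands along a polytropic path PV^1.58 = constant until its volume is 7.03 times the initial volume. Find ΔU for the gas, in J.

V₁ = nRT₁/P₁ = 4.11×8.314×635/552 = 39.3 L.
Polytropic n=1.58: T₂ = T₁(V₁/V₂)^(n−1) = 635×(0.142)^0.58 = 205 K; P₂ = P₁(V₁/V₂)^n = 25.3 kPa.
For an ideal gas ΔU = nCvΔT with Cv = (5/2)R = 20.8 J/(mol·K).
ΔU = 4.11×20.8×(205−635) = -36700 J.

-36700 J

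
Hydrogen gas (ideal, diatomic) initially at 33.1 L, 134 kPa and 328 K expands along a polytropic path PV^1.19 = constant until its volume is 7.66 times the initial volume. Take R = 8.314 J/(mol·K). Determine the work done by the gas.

n = P₁V₁/(RT₁) = 134×33.1/(8.314×328) = 1.63 mol.
Polytropic n=1.19: T₂ = T₁(V₁/V₂)^(n−1) = 328×(0.131)^0.19 = 223 K; P₂ = P₁(V₁/V₂)^n = 11.9 kPa.
W = (P₁V₁−P₂V₂)/(n−1) = (134×33.1−11.9×254)/0.19 = 7490 J.

7490 J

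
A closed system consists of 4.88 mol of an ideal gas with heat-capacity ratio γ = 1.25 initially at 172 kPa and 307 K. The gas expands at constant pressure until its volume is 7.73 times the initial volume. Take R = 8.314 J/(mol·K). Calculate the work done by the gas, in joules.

83800 J

V₁ = nRT₁/P₁ = 4.88×8.314×307/172 = 72.4 L.
Isobaric: P stays 172 kPa; V/T = const ⇒ T₂ = 2370 K, V₂ = 560 L.
W = PΔV = 172×(560−72.4) kPa·L = 83800 J.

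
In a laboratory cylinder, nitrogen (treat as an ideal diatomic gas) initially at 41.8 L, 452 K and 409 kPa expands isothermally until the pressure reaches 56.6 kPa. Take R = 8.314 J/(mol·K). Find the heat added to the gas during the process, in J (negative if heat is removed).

33800 J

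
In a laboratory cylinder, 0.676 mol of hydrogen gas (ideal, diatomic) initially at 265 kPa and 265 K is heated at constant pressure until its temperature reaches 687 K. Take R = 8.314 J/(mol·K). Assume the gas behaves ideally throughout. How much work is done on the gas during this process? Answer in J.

V₁ = nRT₁/P₁ = 0.676×8.314×265/265 = 5.62 L.
Isobaric: P stays 265 kPa; V/T = const ⇒ T₂ = 687 K, V₂ = 14.6 L.
W = PΔV = 265×(14.6−5.62) kPa·L = 2370 J.
Work done on the gas = −W_by = -2370 J.

-2370 J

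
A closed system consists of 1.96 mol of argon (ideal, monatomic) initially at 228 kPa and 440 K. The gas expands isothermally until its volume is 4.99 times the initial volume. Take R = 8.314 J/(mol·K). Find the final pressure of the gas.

45.7 kPa

V₁ = nRT₁/P₁ = 1.96×8.314×440/228 = 31.4 L.
Isothermal: T stays 440 K; PV = const ⇒ V₂ = 157 L, P₂ = 45.7 kPa.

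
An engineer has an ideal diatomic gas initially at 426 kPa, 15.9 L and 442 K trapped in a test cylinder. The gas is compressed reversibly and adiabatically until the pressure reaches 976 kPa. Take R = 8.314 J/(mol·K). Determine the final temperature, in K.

Adiabatic: T₂/T₁ = (P₂/P₁)^((γ−1)/γ) ⇒ T₂ = 442×(2.29)^0.286 = 560 K; V₂ = 8.79 L.

560 K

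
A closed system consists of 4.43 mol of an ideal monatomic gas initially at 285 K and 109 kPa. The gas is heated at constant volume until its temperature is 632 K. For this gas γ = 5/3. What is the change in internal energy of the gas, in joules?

19200 J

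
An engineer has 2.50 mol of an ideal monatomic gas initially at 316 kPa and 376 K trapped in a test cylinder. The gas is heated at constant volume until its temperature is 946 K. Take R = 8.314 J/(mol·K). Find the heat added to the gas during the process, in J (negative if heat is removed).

17800 J

V₁ = nRT₁/P₁ = 2.50×8.314×376/316 = 24.7 L.
Isochoric: V stays 24.7 L; P/T = const ⇒ T₂ = 946 K, P₂ = 795 kPa.
W = 0 (no volume change).
ΔU = nCvΔT = 2.50×12.5×(946−376) = 17800 J.
Q = ΔU = 17800 J.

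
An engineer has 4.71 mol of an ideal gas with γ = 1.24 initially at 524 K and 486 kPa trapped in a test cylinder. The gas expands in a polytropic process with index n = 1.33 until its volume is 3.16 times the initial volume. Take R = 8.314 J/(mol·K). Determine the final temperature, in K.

V₁ = nRT₁/P₁ = 4.71×8.314×524/486 = 42.2 L.
Polytropic n=1.33: T₂ = T₁(V₁/V₂)^(n−1) = 524×(0.316)^0.33 = 358 K; P₂ = P₁(V₁/V₂)^n = 105 kPa.

358 K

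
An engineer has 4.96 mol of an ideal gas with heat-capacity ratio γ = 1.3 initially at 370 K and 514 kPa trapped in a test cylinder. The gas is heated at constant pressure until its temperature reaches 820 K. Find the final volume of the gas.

V₁ = nRT₁/P₁ = 4.96×8.314×370/514 = 29.7 L.
Isobaric: P stays 514 kPa; V/T = const ⇒ T₂ = 820 K, V₂ = 65.8 L.

65.8 L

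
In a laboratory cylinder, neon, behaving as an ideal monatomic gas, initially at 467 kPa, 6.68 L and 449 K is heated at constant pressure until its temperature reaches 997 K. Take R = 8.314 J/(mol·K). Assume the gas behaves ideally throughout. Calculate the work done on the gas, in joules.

-3810 J

n = P₁V₁/(RT₁) = 467×6.68/(8.314×449) = 0.836 mol.
Isobaric: P stays 467 kPa; V/T = const ⇒ T₂ = 997 K, V₂ = 14.8 L.
W = PΔV = 467×(14.8−6.68) kPa·L = 3810 J.
Work done on the gas = −W_by = -3810 J.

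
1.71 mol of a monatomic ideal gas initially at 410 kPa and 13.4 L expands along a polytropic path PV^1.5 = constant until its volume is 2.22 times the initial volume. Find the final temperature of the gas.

259 K

T₁ = P₁V₁/(nR) = 410×13.4/(1.71×8.314) = 386 K.
Polytropic n=1.5: T₂ = T₁(V₁/V₂)^(n−1) = 386×(0.450)^0.50 = 259 K; P₂ = P₁(V₁/V₂)^n = 124 kPa.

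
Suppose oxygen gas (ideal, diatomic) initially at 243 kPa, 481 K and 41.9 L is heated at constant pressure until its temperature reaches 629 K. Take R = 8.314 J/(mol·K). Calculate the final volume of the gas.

Isobaric: P stays 243 kPa; V/T = const ⇒ T₂ = 629 K, V₂ = 54.8 L.

54.8 L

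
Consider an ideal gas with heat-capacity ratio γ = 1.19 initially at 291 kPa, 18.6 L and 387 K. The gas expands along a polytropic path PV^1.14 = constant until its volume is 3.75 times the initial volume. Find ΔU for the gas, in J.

-4810 J

n = P₁V₁/(RT₁) = 291×18.6/(8.314×387) = 1.68 mol.
Polytropic n=1.14: T₂ = T₁(V₁/V₂)^(n−1) = 387×(0.267)^0.14 = 322 K; P₂ = P₁(V₁/V₂)^n = 64.5 kPa.
For an ideal gas ΔU = nCvΔT with Cv = R/(γ−1) = 43.8 J/(mol·K).
ΔU = 1.68×43.8×(322−387) = -4810 J.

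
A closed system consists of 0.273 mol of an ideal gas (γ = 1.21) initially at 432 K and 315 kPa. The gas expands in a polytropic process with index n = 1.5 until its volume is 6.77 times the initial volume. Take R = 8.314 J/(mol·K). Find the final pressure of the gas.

V₁ = nRT₁/P₁ = 0.273×8.314×432/315 = 3.11 L.
Polytropic n=1.5: T₂ = T₁(V₁/V₂)^(n−1) = 432×(0.148)^0.50 = 166 K; P₂ = P₁(V₁/V₂)^n = 17.9 kPa.

17.9 kPa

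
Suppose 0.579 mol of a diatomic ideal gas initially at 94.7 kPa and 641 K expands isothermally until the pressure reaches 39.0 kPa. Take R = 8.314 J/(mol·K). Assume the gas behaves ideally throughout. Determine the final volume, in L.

79.1 L

V₁ = nRT₁/P₁ = 0.579×8.314×641/94.7 = 32.6 L.
Isothermal: T stays 641 K; PV = const ⇒ V₂ = 79.1 L, P₂ = 39.0 kPa.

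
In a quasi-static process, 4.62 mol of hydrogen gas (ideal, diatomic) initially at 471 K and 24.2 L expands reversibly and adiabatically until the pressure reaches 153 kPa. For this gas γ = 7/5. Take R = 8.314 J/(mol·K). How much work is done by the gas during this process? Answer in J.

P₁ = nRT₁/V₁ = 4.62×8.314×471/24.2 = 748 kPa.
Adiabatic: T₂/T₁ = (P₂/P₁)^((γ−1)/γ) ⇒ T₂ = 471×(0.205)^0.286 = 299 K; V₂ = 75.2 L.
ΔU = nCvΔT = 4.62×20.8×(299−471) = -16500 J.
Q = 0 for an adiabatic process, so W = −ΔU = 16500 J.

16500 J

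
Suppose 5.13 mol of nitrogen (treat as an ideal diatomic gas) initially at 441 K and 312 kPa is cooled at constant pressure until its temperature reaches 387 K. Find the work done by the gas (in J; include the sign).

-2300 J

V₁ = nRT₁/P₁ = 5.13×8.314×441/312 = 60.3 L.
Isobaric: P stays 312 kPa; V/T = const ⇒ T₂ = 387 K, V₂ = 52.9 L.
W = PΔV = 312×(52.9−60.3) kPa·L = -2300 J.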